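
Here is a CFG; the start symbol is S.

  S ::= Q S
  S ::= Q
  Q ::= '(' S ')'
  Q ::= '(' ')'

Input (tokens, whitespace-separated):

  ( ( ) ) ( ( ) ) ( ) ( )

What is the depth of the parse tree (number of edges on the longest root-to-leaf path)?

5

[S [Q ( [S [Q ( )]] )] [S [Q ( [S [Q ( )]] )] [S [Q ( )] [S [Q ( )]]]]]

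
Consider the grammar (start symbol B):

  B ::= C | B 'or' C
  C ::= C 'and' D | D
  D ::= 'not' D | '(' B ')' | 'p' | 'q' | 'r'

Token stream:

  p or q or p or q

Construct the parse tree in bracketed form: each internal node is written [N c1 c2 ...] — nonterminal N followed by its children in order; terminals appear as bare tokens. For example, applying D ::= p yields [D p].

[B [B [B [B [C [D p]]] or [C [D q]]] or [C [D p]]] or [C [D q]]]

B
B or C
B or C or C
B or C or C or C
C or C or C or C
D or C or C or C
p or C or C or C
p or D or C or C
p or q or C or C
p or q or D or C
p or q or p or C
p or q or p or D
p or q or p or q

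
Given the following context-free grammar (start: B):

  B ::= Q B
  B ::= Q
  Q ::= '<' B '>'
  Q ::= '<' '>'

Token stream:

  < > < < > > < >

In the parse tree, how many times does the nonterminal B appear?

[B [Q < >] [B [Q < [B [Q < >]] >] [B [Q < >]]]]

4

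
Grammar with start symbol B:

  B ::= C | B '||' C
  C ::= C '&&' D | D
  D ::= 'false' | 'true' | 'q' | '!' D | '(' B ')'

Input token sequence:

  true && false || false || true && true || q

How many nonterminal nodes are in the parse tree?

[B [B [B [B [C [C [D true]] && [D false]]] || [C [D false]]] || [C [C [D true]] && [D true]]] || [C [D q]]]

16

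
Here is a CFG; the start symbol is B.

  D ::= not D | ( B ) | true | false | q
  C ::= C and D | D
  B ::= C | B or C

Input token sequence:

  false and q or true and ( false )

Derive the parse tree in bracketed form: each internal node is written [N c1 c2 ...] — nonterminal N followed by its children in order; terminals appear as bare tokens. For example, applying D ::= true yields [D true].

B
B or C
C or C
C and D or C
D and D or C
false and D or C
false and q or C
false and q or C and D
false and q or D and D
false and q or true and D
false and q or true and ( B )
false and q or true and ( C )
false and q or true and ( D )
false and q or true and ( false )

[B [B [C [C [D false]] and [D q]]] or [C [C [D true]] and [D ( [B [C [D false]]] )]]]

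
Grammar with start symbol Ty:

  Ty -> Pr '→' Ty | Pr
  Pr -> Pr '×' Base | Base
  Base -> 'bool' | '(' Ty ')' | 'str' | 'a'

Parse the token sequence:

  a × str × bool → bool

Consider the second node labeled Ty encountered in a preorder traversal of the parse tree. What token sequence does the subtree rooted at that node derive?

bool

[Ty [Pr [Pr [Pr [Base a]] × [Base str]] × [Base bool]] → [Ty [Pr [Base bool]]]]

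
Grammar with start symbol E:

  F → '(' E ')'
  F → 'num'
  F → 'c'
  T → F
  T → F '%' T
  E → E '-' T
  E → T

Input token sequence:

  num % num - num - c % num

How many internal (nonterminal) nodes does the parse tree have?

[E [E [E [T [F num] % [T [F num]]]] - [T [F num]]] - [T [F c] % [T [F num]]]]

13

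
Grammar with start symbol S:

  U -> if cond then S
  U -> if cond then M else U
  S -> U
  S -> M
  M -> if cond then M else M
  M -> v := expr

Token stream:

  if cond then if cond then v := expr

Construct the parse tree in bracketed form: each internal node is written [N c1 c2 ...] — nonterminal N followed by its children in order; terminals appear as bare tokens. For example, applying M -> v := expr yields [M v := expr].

S
U
if cond then S
if cond then U
if cond then if cond then S
if cond then if cond then M
if cond then if cond then v := expr

[S [U if cond then [S [U if cond then [S [M v := expr]]]]]]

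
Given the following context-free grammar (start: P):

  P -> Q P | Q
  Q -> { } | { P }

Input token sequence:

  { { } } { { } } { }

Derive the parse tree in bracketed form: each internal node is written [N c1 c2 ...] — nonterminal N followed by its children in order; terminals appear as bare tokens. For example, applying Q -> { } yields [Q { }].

[P [Q { [P [Q { }]] }] [P [Q { [P [Q { }]] }] [P [Q { }]]]]

P
Q P
{ P } P
{ Q } P
{ { } } P
{ { } } Q P
{ { } } { P } P
{ { } } { Q } P
{ { } } { { } } P
{ { } } { { } } Q
{ { } } { { } } { }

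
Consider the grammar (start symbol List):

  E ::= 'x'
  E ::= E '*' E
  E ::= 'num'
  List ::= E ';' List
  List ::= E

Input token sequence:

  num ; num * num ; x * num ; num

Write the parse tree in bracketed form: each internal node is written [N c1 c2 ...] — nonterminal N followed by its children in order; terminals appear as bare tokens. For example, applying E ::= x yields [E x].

[List [E num] ; [List [E [E num] * [E num]] ; [List [E [E x] * [E num]] ; [List [E num]]]]]

List
E ; List
num ; List
num ; E ; List
num ; E * E ; List
num ; num * E ; List
num ; num * num ; List
num ; num * num ; E ; List
num ; num * num ; E * E ; List
num ; num * num ; x * E ; List
num ; num * num ; x * num ; List
num ; num * num ; x * num ; E
num ; num * num ; x * num ; num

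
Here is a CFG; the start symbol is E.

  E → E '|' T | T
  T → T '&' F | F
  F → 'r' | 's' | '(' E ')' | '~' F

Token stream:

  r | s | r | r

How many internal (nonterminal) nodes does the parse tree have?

12

[E [E [E [E [T [F r]]] | [T [F s]]] | [T [F r]]] | [T [F r]]]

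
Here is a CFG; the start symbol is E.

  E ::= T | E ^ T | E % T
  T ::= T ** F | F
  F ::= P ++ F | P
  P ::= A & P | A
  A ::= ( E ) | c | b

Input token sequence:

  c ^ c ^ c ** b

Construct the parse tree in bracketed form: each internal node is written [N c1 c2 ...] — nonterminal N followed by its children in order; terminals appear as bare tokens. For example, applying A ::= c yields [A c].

[E [E [E [T [F [P [A c]]]]] ^ [T [F [P [A c]]]]] ^ [T [T [F [P [A c]]]] ** [F [P [A b]]]]]

E
E ^ T
E ^ T ^ T
T ^ T ^ T
F ^ T ^ T
P ^ T ^ T
A ^ T ^ T
c ^ T ^ T
c ^ F ^ T
c ^ P ^ T
c ^ A ^ T
c ^ c ^ T
c ^ c ^ T ** F
c ^ c ^ F ** F
c ^ c ^ P ** F
c ^ c ^ A ** F
c ^ c ^ c ** F
c ^ c ^ c ** P
c ^ c ^ c ** A
c ^ c ^ c ** b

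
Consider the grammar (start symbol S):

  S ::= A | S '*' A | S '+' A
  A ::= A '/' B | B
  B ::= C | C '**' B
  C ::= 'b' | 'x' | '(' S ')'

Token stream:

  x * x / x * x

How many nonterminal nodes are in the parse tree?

15

[S [S [S [A [B [C x]]]] * [A [A [B [C x]]] / [B [C x]]]] * [A [B [C x]]]]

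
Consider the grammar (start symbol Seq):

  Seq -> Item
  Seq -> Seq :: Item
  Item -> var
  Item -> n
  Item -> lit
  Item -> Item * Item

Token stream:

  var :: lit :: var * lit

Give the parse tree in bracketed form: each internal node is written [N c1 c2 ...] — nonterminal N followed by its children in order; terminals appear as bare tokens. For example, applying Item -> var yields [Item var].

Seq
Seq :: Item
Seq :: Item :: Item
Item :: Item :: Item
var :: Item :: Item
var :: lit :: Item
var :: lit :: Item * Item
var :: lit :: var * Item
var :: lit :: var * lit

[Seq [Seq [Seq [Item var]] :: [Item lit]] :: [Item [Item var] * [Item lit]]]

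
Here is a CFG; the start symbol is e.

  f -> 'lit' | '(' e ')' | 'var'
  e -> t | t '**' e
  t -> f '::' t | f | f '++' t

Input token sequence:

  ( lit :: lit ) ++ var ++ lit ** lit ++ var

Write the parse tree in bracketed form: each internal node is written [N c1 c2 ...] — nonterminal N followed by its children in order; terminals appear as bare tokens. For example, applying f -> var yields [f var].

[e [t [f ( [e [t [f lit] :: [t [f lit]]]] )] ++ [t [f var] ++ [t [f lit]]]] ** [e [t [f lit] ++ [t [f var]]]]]

e
t ** e
f ++ t ** e
( e ) ++ t ** e
( t ) ++ t ** e
( f :: t ) ++ t ** e
( lit :: t ) ++ t ** e
( lit :: f ) ++ t ** e
( lit :: lit ) ++ t ** e
( lit :: lit ) ++ f ++ t ** e
( lit :: lit ) ++ var ++ t ** e
( lit :: lit ) ++ var ++ f ** e
( lit :: lit ) ++ var ++ lit ** e
( lit :: lit ) ++ var ++ lit ** t
( lit :: lit ) ++ var ++ lit ** f ++ t
( lit :: lit ) ++ var ++ lit ** lit ++ t
( lit :: lit ) ++ var ++ lit ** lit ++ f
( lit :: lit ) ++ var ++ lit ** lit ++ var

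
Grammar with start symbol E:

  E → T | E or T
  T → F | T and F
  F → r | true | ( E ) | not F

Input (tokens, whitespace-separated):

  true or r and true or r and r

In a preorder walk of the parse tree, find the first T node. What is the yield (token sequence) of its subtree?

true

[E [E [E [T [F true]]] or [T [T [F r]] and [F true]]] or [T [T [F r]] and [F r]]]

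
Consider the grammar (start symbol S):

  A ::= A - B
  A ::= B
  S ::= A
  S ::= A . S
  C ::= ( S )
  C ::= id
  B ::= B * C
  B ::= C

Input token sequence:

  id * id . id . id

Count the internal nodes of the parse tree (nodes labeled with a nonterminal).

14

[S [A [B [B [C id]] * [C id]]] . [S [A [B [C id]]] . [S [A [B [C id]]]]]]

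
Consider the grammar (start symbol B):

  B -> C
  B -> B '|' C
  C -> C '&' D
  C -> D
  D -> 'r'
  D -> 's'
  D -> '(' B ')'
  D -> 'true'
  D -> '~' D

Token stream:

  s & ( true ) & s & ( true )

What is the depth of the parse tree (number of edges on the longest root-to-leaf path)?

8

[B [C [C [C [C [D s]] & [D ( [B [C [D true]]] )]] & [D s]] & [D ( [B [C [D true]]] )]]]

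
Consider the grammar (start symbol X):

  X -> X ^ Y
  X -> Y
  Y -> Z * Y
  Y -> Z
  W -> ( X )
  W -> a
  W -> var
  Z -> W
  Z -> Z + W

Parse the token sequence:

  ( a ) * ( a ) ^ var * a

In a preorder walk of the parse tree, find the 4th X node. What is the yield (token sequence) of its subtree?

a

[X [X [Y [Z [W ( [X [Y [Z [W a]]]] )]] * [Y [Z [W ( [X [Y [Z [W a]]]] )]]]]] ^ [Y [Z [W var]] * [Y [Z [W a]]]]]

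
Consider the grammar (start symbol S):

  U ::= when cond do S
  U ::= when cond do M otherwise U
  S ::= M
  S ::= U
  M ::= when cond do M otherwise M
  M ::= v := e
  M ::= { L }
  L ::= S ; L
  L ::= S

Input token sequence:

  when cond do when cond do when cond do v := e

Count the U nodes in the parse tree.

3

[S [U when cond do [S [U when cond do [S [U when cond do [S [M v := e]]]]]]]]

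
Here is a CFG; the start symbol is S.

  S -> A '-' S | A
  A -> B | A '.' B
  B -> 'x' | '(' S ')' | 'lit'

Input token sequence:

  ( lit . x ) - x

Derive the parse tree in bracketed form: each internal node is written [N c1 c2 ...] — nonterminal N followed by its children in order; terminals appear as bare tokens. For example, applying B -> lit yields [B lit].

S
A - S
B - S
( S ) - S
( A ) - S
( A . B ) - S
( B . B ) - S
( lit . B ) - S
( lit . x ) - S
( lit . x ) - A
( lit . x ) - B
( lit . x ) - x

[S [A [B ( [S [A [A [B lit]] . [B x]]] )]] - [S [A [B x]]]]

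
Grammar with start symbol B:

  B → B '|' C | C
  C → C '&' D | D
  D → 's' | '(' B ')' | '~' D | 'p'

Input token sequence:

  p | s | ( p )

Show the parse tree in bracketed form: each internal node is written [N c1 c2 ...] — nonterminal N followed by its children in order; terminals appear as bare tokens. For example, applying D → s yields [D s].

B
B | C
B | C | C
C | C | C
D | C | C
p | C | C
p | D | C
p | s | C
p | s | D
p | s | ( B )
p | s | ( C )
p | s | ( D )
p | s | ( p )

[B [B [B [C [D p]]] | [C [D s]]] | [C [D ( [B [C [D p]]] )]]]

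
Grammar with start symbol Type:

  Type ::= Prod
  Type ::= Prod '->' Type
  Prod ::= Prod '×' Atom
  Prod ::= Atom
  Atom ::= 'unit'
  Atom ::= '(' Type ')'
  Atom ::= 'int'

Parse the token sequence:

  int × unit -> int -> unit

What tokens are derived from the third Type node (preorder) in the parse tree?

unit

[Type [Prod [Prod [Atom int]] × [Atom unit]] -> [Type [Prod [Atom int]] -> [Type [Prod [Atom unit]]]]]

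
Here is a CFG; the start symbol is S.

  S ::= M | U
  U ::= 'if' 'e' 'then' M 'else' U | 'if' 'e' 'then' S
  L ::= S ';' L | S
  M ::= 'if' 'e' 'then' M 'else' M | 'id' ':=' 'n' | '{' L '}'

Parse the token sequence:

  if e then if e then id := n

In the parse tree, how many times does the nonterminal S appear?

3

[S [U if e then [S [U if e then [S [M id := n]]]]]]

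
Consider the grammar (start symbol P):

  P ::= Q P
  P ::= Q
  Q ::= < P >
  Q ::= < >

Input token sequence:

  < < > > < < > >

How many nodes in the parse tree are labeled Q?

[P [Q < [P [Q < >]] >] [P [Q < [P [Q < >]] >]]]

4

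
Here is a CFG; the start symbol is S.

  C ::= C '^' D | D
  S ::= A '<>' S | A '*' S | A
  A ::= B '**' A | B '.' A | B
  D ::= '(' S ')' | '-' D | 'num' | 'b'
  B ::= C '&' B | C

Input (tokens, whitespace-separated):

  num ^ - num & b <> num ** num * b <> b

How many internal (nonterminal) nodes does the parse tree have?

[S [A [B [C [C [D num]] ^ [D - [D num]]] & [B [C [D b]]]]] <> [S [A [B [C [D num]]] ** [A [B [C [D num]]]]] * [S [A [B [C [D b]]]] <> [S [A [B [C [D b]]]]]]]]

30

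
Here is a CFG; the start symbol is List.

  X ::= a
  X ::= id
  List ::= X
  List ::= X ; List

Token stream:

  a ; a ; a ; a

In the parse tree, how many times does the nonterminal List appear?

[List [X a] ; [List [X a] ; [List [X a] ; [List [X a]]]]]

4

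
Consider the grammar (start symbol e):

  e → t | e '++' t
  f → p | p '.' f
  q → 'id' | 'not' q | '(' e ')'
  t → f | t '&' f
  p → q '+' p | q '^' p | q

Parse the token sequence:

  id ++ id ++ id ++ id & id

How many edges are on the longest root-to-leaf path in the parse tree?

8

[e [e [e [e [t [f [p [q id]]]]] ++ [t [f [p [q id]]]]] ++ [t [f [p [q id]]]]] ++ [t [t [f [p [q id]]]] & [f [p [q id]]]]]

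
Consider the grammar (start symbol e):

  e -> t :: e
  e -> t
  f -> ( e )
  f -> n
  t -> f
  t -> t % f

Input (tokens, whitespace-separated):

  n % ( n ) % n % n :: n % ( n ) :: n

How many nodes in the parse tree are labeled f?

9

[e [t [t [t [t [f n]] % [f ( [e [t [f n]]] )]] % [f n]] % [f n]] :: [e [t [t [f n]] % [f ( [e [t [f n]]] )]] :: [e [t [f n]]]]]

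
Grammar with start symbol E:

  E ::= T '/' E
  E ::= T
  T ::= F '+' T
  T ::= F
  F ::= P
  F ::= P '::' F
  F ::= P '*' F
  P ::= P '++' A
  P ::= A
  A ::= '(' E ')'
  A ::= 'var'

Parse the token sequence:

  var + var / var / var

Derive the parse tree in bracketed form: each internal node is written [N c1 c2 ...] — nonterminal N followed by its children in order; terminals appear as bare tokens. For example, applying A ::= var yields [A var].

[E [T [F [P [A var]]] + [T [F [P [A var]]]]] / [E [T [F [P [A var]]]] / [E [T [F [P [A var]]]]]]]

E
T / E
F + T / E
P + T / E
A + T / E
var + T / E
var + F / E
var + P / E
var + A / E
var + var / E
var + var / T / E
var + var / F / E
var + var / P / E
var + var / A / E
var + var / var / E
var + var / var / T
var + var / var / F
var + var / var / P
var + var / var / A
var + var / var / var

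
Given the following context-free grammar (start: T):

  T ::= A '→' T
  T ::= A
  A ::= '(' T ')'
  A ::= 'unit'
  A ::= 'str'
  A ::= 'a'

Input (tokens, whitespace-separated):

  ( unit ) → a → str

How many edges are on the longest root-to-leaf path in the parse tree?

[T [A ( [T [A unit]] )] → [T [A a] → [T [A str]]]]

4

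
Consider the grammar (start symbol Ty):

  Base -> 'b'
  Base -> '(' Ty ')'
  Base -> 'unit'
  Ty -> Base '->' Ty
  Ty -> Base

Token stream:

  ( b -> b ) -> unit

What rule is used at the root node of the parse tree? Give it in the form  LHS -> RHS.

[Ty [Base ( [Ty [Base b] -> [Ty [Base b]]] )] -> [Ty [Base unit]]]

Ty -> Base '->' Ty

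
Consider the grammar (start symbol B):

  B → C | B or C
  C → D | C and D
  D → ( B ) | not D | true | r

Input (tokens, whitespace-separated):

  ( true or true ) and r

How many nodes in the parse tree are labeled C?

[B [C [C [D ( [B [B [C [D true]]] or [C [D true]]] )]] and [D r]]]

4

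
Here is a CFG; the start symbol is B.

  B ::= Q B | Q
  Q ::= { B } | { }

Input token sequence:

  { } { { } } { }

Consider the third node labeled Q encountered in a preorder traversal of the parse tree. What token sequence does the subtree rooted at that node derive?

[B [Q { }] [B [Q { [B [Q { }]] }] [B [Q { }]]]]

{ }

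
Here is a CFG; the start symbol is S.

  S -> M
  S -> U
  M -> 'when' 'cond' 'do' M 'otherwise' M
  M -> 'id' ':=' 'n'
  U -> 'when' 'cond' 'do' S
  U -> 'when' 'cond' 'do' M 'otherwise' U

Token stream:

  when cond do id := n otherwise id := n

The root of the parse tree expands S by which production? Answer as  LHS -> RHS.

S -> M

[S [M when cond do [M id := n] otherwise [M id := n]]]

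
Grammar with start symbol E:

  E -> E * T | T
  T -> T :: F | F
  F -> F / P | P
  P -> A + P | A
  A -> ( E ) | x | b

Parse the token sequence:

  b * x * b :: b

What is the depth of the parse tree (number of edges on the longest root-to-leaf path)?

7

[E [E [E [T [F [P [A b]]]]] * [T [F [P [A x]]]]] * [T [T [F [P [A b]]]] :: [F [P [A b]]]]]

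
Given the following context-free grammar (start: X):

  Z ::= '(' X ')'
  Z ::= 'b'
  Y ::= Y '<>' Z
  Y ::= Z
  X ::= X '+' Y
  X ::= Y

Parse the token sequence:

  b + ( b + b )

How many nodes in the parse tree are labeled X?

4

[X [X [Y [Z b]]] + [Y [Z ( [X [X [Y [Z b]]] + [Y [Z b]]] )]]]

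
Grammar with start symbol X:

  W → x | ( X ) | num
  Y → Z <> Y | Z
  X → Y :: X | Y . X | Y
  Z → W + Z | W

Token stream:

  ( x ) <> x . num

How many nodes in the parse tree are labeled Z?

4

[X [Y [Z [W ( [X [Y [Z [W x]]]] )]] <> [Y [Z [W x]]]] . [X [Y [Z [W num]]]]]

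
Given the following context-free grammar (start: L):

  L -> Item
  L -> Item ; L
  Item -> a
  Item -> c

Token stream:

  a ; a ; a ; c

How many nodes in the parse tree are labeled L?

[L [Item a] ; [L [Item a] ; [L [Item a] ; [L [Item c]]]]]

4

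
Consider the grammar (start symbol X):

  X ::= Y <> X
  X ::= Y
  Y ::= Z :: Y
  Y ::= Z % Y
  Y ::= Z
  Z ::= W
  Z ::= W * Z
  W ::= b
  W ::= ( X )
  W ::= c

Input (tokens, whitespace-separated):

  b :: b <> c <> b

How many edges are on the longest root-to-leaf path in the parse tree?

[X [Y [Z [W b]] :: [Y [Z [W b]]]] <> [X [Y [Z [W c]]] <> [X [Y [Z [W b]]]]]]

6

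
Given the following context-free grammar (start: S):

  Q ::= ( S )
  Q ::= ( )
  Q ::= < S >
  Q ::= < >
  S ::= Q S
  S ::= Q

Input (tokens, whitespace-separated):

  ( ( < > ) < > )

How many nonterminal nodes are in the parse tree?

[S [Q ( [S [Q ( [S [Q < >]] )] [S [Q < >]]] )]]

8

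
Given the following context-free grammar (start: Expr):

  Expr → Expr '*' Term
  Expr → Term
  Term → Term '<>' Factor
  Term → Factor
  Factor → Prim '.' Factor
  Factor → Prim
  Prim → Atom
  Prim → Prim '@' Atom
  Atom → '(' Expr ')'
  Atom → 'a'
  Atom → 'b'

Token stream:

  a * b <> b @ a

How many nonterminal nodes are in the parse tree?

16

[Expr [Expr [Term [Factor [Prim [Atom a]]]]] * [Term [Term [Factor [Prim [Atom b]]]] <> [Factor [Prim [Prim [Atom b]] @ [Atom a]]]]]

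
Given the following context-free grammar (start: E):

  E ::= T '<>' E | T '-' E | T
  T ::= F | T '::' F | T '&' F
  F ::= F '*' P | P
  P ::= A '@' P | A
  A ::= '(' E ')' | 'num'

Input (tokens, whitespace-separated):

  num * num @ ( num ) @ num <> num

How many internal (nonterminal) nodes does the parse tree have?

[E [T [F [F [P [A num]]] * [P [A num] @ [P [A ( [E [T [F [P [A num]]]]] )] @ [P [A num]]]]]] <> [E [T [F [P [A num]]]]]]

22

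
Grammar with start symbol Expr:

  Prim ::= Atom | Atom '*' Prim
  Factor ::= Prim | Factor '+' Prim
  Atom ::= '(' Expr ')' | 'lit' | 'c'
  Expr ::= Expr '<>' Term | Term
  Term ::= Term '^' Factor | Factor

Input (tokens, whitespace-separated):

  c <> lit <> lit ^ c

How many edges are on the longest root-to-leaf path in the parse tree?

[Expr [Expr [Expr [Term [Factor [Prim [Atom c]]]]] <> [Term [Factor [Prim [Atom lit]]]]] <> [Term [Term [Factor [Prim [Atom lit]]]] ^ [Factor [Prim [Atom c]]]]]

7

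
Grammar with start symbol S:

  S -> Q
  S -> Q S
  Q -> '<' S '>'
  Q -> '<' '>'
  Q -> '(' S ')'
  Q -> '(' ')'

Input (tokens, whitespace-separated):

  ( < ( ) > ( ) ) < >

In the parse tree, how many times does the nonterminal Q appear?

[S [Q ( [S [Q < [S [Q ( )]] >] [S [Q ( )]]] )] [S [Q < >]]]

5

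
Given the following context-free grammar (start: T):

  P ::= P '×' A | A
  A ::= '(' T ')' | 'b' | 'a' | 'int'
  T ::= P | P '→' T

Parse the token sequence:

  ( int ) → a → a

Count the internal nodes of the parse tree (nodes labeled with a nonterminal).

[T [P [A ( [T [P [A int]]] )]] → [T [P [A a]] → [T [P [A a]]]]]

12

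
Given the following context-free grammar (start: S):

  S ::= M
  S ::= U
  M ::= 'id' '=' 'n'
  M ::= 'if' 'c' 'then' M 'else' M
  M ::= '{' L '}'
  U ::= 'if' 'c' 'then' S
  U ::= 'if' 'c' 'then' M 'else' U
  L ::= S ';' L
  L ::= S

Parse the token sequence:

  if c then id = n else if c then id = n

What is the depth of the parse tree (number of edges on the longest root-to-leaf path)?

5

[S [U if c then [M id = n] else [U if c then [S [M id = n]]]]]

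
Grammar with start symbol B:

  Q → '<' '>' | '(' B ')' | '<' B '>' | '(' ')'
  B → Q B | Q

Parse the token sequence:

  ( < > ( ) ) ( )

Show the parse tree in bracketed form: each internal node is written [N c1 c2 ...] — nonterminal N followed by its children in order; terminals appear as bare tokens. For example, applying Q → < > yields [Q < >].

B
Q B
( B ) B
( Q B ) B
( < > B ) B
( < > Q ) B
( < > ( ) ) B
( < > ( ) ) Q
( < > ( ) ) ( )

[B [Q ( [B [Q < >] [B [Q ( )]]] )] [B [Q ( )]]]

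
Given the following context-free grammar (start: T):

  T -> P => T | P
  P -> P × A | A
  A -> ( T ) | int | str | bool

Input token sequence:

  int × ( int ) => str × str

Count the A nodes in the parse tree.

[T [P [P [A int]] × [A ( [T [P [A int]]] )]] => [T [P [P [A str]] × [A str]]]]

5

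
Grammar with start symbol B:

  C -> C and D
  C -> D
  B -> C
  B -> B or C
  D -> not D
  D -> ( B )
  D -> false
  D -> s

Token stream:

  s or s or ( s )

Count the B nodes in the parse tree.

[B [B [B [C [D s]]] or [C [D s]]] or [C [D ( [B [C [D s]]] )]]]

4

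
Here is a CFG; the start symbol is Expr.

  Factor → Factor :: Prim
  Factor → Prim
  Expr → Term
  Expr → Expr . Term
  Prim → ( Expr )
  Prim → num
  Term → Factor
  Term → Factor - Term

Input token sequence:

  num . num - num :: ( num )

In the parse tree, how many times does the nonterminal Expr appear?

[Expr [Expr [Term [Factor [Prim num]]]] . [Term [Factor [Prim num]] - [Term [Factor [Factor [Prim num]] :: [Prim ( [Expr [Term [Factor [Prim num]]]] )]]]]]

3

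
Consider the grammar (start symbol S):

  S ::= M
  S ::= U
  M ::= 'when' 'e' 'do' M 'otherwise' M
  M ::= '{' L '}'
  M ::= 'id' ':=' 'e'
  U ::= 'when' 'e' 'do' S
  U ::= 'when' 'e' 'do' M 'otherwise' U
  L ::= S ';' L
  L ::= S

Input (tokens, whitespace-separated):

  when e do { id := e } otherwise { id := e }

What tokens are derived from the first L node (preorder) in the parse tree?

[S [M when e do [M { [L [S [M id := e]]] }] otherwise [M { [L [S [M id := e]]] }]]]

id := e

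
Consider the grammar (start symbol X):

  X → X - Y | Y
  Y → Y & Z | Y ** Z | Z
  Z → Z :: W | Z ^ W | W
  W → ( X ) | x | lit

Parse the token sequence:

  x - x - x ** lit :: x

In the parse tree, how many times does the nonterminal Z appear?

5

[X [X [X [Y [Z [W x]]]] - [Y [Z [W x]]]] - [Y [Y [Z [W x]]] ** [Z [Z [W lit]] :: [W x]]]]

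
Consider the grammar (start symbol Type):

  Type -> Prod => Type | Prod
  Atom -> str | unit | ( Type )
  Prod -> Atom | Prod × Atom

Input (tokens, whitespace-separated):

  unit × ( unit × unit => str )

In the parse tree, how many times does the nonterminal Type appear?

3

[Type [Prod [Prod [Atom unit]] × [Atom ( [Type [Prod [Prod [Atom unit]] × [Atom unit]] => [Type [Prod [Atom str]]]] )]]]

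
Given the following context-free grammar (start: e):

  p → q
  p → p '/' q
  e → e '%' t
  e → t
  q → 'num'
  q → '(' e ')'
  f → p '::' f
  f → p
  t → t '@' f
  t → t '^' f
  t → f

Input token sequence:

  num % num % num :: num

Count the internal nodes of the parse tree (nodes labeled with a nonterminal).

18

[e [e [e [t [f [p [q num]]]]] % [t [f [p [q num]]]]] % [t [f [p [q num]] :: [f [p [q num]]]]]]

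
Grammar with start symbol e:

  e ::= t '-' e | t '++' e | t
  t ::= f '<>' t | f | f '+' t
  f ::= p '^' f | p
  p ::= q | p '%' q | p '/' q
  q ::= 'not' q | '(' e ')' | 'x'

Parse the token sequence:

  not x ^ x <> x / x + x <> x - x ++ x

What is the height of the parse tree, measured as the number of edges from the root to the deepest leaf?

8

[e [t [f [p [q not [q x]]] ^ [f [p [q x]]]] <> [t [f [p [p [q x]] / [q x]]] + [t [f [p [q x]]] <> [t [f [p [q x]]]]]]] - [e [t [f [p [q x]]]] ++ [e [t [f [p [q x]]]]]]]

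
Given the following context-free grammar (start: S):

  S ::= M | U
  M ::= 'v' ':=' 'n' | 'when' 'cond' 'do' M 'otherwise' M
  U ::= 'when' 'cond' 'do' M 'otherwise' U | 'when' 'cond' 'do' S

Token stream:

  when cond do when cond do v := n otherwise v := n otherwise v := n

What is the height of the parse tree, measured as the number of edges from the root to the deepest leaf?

4

[S [M when cond do [M when cond do [M v := n] otherwise [M v := n]] otherwise [M v := n]]]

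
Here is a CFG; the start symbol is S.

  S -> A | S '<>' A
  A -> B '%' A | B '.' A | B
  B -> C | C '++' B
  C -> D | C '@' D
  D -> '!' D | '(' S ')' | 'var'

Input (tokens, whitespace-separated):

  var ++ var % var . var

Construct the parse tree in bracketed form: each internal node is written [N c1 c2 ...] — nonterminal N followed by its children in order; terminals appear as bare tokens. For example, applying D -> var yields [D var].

[S [A [B [C [D var]] ++ [B [C [D var]]]] % [A [B [C [D var]]] . [A [B [C [D var]]]]]]]

S
A
B % A
C ++ B % A
D ++ B % A
var ++ B % A
var ++ C % A
var ++ D % A
var ++ var % A
var ++ var % B . A
var ++ var % C . A
var ++ var % D . A
var ++ var % var . A
var ++ var % var . B
var ++ var % var . C
var ++ var % var . D
var ++ var % var . var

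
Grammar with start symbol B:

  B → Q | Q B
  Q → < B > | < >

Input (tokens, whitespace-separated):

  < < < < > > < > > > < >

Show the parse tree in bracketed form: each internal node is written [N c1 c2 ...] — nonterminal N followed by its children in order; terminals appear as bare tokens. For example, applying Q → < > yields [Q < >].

B
Q B
< B > B
< Q > B
< < B > > B
< < Q B > > B
< < < B > B > > B
< < < Q > B > > B
< < < < > > B > > B
< < < < > > Q > > B
< < < < > > < > > > B
< < < < > > < > > > Q
< < < < > > < > > > < >

[B [Q < [B [Q < [B [Q < [B [Q < >]] >] [B [Q < >]]] >]] >] [B [Q < >]]]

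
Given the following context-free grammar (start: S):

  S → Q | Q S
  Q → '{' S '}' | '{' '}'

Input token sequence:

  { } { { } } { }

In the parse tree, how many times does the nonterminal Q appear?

[S [Q { }] [S [Q { [S [Q { }]] }] [S [Q { }]]]]

4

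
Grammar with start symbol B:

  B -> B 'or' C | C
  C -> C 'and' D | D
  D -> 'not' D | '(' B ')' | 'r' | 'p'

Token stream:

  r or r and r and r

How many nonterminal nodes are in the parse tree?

[B [B [C [D r]]] or [C [C [C [D r]] and [D r]] and [D r]]]

10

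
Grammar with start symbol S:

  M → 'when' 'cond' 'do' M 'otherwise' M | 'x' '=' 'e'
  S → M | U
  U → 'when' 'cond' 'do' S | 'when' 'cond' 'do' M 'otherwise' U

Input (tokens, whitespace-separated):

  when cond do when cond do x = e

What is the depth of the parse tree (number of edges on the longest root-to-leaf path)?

[S [U when cond do [S [U when cond do [S [M x = e]]]]]]

6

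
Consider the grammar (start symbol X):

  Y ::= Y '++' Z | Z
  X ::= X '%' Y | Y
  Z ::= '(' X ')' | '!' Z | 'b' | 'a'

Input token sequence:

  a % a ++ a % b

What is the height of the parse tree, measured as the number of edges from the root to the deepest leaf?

[X [X [X [Y [Z a]]] % [Y [Y [Z a]] ++ [Z a]]] % [Y [Z b]]]

5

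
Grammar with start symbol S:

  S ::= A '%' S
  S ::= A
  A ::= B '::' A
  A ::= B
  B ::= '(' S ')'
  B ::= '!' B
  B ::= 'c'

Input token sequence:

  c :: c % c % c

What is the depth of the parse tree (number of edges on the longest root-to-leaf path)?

5

[S [A [B c] :: [A [B c]]] % [S [A [B c]] % [S [A [B c]]]]]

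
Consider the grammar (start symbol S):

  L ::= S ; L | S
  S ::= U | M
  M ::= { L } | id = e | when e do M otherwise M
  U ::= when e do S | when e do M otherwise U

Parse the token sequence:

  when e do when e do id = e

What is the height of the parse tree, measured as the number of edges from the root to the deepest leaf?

[S [U when e do [S [U when e do [S [M id = e]]]]]]

6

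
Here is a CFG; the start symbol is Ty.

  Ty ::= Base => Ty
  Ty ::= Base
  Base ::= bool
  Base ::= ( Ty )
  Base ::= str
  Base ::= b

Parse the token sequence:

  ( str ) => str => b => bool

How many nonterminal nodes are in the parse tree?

10

[Ty [Base ( [Ty [Base str]] )] => [Ty [Base str] => [Ty [Base b] => [Ty [Base bool]]]]]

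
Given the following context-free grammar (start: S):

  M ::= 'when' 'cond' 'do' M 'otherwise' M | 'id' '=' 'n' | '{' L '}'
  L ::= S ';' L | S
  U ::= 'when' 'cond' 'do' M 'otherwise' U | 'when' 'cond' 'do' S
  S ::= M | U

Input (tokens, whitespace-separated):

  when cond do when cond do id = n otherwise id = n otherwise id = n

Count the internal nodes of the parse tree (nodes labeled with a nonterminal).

[S [M when cond do [M when cond do [M id = n] otherwise [M id = n]] otherwise [M id = n]]]

6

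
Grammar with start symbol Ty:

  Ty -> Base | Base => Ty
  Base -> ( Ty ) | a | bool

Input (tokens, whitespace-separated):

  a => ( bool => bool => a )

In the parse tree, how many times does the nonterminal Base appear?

5

[Ty [Base a] => [Ty [Base ( [Ty [Base bool] => [Ty [Base bool] => [Ty [Base a]]]] )]]]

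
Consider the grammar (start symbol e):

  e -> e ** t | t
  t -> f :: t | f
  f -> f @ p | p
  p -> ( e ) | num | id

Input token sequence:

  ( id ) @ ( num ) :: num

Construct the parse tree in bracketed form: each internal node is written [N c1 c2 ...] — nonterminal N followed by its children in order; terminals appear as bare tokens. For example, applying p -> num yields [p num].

e
t
f :: t
f @ p :: t
p @ p :: t
( e ) @ p :: t
( t ) @ p :: t
( f ) @ p :: t
( p ) @ p :: t
( id ) @ p :: t
( id ) @ ( e ) :: t
( id ) @ ( t ) :: t
( id ) @ ( f ) :: t
( id ) @ ( p ) :: t
( id ) @ ( num ) :: t
( id ) @ ( num ) :: f
( id ) @ ( num ) :: p
( id ) @ ( num ) :: num

[e [t [f [f [p ( [e [t [f [p id]]]] )]] @ [p ( [e [t [f [p num]]]] )]] :: [t [f [p num]]]]]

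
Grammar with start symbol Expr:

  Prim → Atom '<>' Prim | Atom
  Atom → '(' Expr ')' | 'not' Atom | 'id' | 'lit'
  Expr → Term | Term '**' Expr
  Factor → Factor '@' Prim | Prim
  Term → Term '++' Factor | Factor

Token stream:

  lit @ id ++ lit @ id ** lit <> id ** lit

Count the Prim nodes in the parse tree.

7

[Expr [Term [Term [Factor [Factor [Prim [Atom lit]]] @ [Prim [Atom id]]]] ++ [Factor [Factor [Prim [Atom lit]]] @ [Prim [Atom id]]]] ** [Expr [Term [Factor [Prim [Atom lit] <> [Prim [Atom id]]]]] ** [Expr [Term [Factor [Prim [Atom lit]]]]]]]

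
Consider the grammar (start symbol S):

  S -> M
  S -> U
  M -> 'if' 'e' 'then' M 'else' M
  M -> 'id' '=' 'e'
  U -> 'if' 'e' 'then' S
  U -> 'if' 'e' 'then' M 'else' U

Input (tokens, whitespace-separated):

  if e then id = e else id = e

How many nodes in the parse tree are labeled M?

3

[S [M if e then [M id = e] else [M id = e]]]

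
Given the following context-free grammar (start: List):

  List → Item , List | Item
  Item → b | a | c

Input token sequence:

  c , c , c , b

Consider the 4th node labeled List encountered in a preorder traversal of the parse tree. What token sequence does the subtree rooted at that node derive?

[List [Item c] , [List [Item c] , [List [Item c] , [List [Item b]]]]]

b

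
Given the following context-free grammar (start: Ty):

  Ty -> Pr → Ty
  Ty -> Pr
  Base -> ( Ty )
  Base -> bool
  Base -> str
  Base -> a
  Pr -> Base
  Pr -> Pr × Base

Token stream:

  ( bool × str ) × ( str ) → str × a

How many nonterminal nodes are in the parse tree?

[Ty [Pr [Pr [Base ( [Ty [Pr [Pr [Base bool]] × [Base str]]] )]] × [Base ( [Ty [Pr [Base str]]] )]] → [Ty [Pr [Pr [Base str]] × [Base a]]]]

18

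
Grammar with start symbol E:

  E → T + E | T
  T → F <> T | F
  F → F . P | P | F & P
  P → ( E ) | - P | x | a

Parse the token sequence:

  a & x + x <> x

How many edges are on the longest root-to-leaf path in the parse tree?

6

[E [T [F [F [P a]] & [P x]]] + [E [T [F [P x]] <> [T [F [P x]]]]]]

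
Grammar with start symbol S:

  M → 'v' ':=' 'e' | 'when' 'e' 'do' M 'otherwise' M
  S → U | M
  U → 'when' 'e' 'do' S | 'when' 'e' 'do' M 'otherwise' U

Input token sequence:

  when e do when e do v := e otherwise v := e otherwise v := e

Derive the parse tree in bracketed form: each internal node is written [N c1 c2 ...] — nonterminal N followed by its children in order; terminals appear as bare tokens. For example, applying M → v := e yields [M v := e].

S
M
when e do M otherwise M
when e do when e do M otherwise M otherwise M
when e do when e do v := e otherwise M otherwise M
when e do when e do v := e otherwise v := e otherwise M
when e do when e do v := e otherwise v := e otherwise v := e

[S [M when e do [M when e do [M v := e] otherwise [M v := e]] otherwise [M v := e]]]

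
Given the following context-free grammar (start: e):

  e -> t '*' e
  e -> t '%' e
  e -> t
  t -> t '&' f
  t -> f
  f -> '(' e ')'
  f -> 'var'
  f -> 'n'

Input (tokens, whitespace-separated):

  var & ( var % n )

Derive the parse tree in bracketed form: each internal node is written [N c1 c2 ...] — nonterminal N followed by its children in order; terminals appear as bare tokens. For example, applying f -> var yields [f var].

e
t
t & f
f & f
var & f
var & ( e )
var & ( t % e )
var & ( f % e )
var & ( var % e )
var & ( var % t )
var & ( var % f )
var & ( var % n )

[e [t [t [f var]] & [f ( [e [t [f var]] % [e [t [f n]]]] )]]]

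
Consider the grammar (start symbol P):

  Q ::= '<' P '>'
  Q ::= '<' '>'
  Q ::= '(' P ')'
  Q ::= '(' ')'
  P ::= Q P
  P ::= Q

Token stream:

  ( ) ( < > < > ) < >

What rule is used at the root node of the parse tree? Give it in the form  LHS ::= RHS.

[P [Q ( )] [P [Q ( [P [Q < >] [P [Q < >]]] )] [P [Q < >]]]]

P ::= Q P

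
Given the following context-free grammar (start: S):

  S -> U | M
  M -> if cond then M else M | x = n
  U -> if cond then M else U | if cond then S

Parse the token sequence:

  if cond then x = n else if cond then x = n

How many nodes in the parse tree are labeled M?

2

[S [U if cond then [M x = n] else [U if cond then [S [M x = n]]]]]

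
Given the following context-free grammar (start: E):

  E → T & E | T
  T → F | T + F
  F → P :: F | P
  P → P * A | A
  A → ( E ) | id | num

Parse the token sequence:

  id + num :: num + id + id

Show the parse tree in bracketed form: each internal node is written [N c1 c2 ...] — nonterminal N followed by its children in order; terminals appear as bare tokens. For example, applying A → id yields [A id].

E
T
T + F
T + F + F
T + F + F + F
F + F + F + F
P + F + F + F
A + F + F + F
id + F + F + F
id + P :: F + F + F
id + A :: F + F + F
id + num :: F + F + F
id + num :: P + F + F
id + num :: A + F + F
id + num :: num + F + F
id + num :: num + P + F
id + num :: num + A + F
id + num :: num + id + F
id + num :: num + id + P
id + num :: num + id + A
id + num :: num + id + id

[E [T [T [T [T [F [P [A id]]]] + [F [P [A num]] :: [F [P [A num]]]]] + [F [P [A id]]]] + [F [P [A id]]]]]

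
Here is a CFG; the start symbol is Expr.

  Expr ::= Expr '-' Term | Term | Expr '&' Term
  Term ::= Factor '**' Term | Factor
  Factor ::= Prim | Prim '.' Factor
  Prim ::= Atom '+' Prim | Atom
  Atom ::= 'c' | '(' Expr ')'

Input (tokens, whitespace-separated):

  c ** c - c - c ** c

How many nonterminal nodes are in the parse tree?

23

[Expr [Expr [Expr [Term [Factor [Prim [Atom c]]] ** [Term [Factor [Prim [Atom c]]]]]] - [Term [Factor [Prim [Atom c]]]]] - [Term [Factor [Prim [Atom c]]] ** [Term [Factor [Prim [Atom c]]]]]]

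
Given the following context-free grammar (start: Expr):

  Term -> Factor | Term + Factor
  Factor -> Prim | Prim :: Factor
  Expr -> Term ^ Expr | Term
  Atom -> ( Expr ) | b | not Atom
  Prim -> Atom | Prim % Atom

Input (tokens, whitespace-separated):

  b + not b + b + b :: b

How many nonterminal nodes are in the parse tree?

[Expr [Term [Term [Term [Term [Factor [Prim [Atom b]]]] + [Factor [Prim [Atom not [Atom b]]]]] + [Factor [Prim [Atom b]]]] + [Factor [Prim [Atom b]] :: [Factor [Prim [Atom b]]]]]]

21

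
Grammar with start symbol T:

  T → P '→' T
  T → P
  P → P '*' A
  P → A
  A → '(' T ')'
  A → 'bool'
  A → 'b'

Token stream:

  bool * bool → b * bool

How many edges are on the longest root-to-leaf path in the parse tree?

5

[T [P [P [A bool]] * [A bool]] → [T [P [P [A b]] * [A bool]]]]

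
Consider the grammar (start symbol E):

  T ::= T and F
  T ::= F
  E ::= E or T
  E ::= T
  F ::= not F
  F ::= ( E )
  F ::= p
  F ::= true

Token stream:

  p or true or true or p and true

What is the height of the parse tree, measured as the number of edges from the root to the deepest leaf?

6

[E [E [E [E [T [F p]]] or [T [F true]]] or [T [F true]]] or [T [T [F p]] and [F true]]]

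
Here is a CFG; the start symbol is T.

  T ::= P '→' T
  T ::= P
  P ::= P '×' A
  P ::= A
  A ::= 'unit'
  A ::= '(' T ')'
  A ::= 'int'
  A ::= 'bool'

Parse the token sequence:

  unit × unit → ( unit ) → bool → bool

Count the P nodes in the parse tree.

[T [P [P [A unit]] × [A unit]] → [T [P [A ( [T [P [A unit]]] )]] → [T [P [A bool]] → [T [P [A bool]]]]]]

6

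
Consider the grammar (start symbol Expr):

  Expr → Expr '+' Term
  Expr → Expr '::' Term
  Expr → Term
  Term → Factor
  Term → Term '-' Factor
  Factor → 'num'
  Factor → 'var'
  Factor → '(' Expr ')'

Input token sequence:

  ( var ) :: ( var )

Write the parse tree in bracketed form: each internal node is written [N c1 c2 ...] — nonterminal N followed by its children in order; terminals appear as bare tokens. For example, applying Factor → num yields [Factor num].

Expr
Expr :: Term
Term :: Term
Factor :: Term
( Expr ) :: Term
( Term ) :: Term
( Factor ) :: Term
( var ) :: Term
( var ) :: Factor
( var ) :: ( Expr )
( var ) :: ( Term )
( var ) :: ( Factor )
( var ) :: ( var )

[Expr [Expr [Term [Factor ( [Expr [Term [Factor var]]] )]]] :: [Term [Factor ( [Expr [Term [Factor var]]] )]]]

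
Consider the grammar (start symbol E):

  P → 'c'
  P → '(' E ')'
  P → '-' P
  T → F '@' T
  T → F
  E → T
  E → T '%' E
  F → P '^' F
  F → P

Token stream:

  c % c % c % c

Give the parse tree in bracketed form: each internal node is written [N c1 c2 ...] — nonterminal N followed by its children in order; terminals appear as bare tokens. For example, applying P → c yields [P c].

E
T % E
F % E
P % E
c % E
c % T % E
c % F % E
c % P % E
c % c % E
c % c % T % E
c % c % F % E
c % c % P % E
c % c % c % E
c % c % c % T
c % c % c % F
c % c % c % P
c % c % c % c

[E [T [F [P c]]] % [E [T [F [P c]]] % [E [T [F [P c]]] % [E [T [F [P c]]]]]]]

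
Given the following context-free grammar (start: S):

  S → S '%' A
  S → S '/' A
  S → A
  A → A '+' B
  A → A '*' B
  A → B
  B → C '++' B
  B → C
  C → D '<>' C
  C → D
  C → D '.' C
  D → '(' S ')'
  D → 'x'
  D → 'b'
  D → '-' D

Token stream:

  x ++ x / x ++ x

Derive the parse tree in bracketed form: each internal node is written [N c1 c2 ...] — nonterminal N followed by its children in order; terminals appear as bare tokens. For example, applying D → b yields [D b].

[S [S [A [B [C [D x]] ++ [B [C [D x]]]]]] / [A [B [C [D x]] ++ [B [C [D x]]]]]]

S
S / A
A / A
B / A
C ++ B / A
D ++ B / A
x ++ B / A
x ++ C / A
x ++ D / A
x ++ x / A
x ++ x / B
x ++ x / C ++ B
x ++ x / D ++ B
x ++ x / x ++ B
x ++ x / x ++ C
x ++ x / x ++ D
x ++ x / x ++ x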